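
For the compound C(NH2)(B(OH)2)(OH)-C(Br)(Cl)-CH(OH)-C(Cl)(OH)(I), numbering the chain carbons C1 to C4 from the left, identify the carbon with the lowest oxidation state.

Tallying each carbon's bonds:
C1: 1C, 1O, 1N, 1B → 0 + 1 + 1 − 1 = +1
C2: 2C, 1Cl, 1Br → 0 + 1 + 1 = +2
C3: 2C, 1H, 1O → 0 − 1 + 1 = 0
C4: 1C, 1O, 1Cl, 1I → 0 + 1 + 1 + 1 = +3
The most reduced carbon is C3 at 0.

C3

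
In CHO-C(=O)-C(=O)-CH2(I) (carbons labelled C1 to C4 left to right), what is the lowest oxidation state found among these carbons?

Each bond to a more electronegative atom (O, N, halogen) counts +1, each bond to a less electronegative atom (H, metal, B, Si) counts −1, and each C–C bond counts 0. Tallying each carbon:
C1: 1C, 1H, 2O → 0 − 1 + 2 = +1
C2: 2C, 2O → 0 + 2 = +2
C3: 2C, 2O → 0 + 2 = +2
C4: 1C, 2H, 1I → 0 − 2 + 1 = -1
The lowest value is -1.

-1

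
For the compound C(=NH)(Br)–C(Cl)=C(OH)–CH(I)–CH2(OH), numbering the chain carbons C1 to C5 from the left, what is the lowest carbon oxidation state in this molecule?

-1

Bonds to more-electronegative neighbours contribute +1 each, bonds to H or metals contribute −1 each, and C–C bonds contribute 0. Tallying each carbon:
C1: 1C, 2N, 1Br → 0 + 2 + 1 = +3
C2: 3C, 1Cl → 0 + 1 = +1
C3: 3C, 1O → 0 + 1 = +1
C4: 2C, 1H, 1I → 0 − 1 + 1 = 0
C5: 1C, 2H, 1O → 0 − 2 + 1 = -1
The lowest value is -1.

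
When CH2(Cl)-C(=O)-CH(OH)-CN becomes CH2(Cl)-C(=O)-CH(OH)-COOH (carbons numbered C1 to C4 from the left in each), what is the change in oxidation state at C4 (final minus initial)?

Before: C4 has 1 bond to C, 3 bonds to N → oxidation state +3.
After: C4 has 1 bond to C, 3 bonds to O → oxidation state +3.
Δ = +3 − (+3) = 0, so no net redox change at C4.

0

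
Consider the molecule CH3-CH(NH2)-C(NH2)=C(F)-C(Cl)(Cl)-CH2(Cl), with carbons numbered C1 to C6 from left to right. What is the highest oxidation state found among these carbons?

Count +1 for every bond to an atom more electronegative than carbon and −1 for every bond to one less electronegative; C–C bonds are 0. Tallying each carbon:
C1: 1C, 3H → 0 − 3 = -3
C2: 2C, 1H, 1N → 0 − 1 + 1 = 0
C3: 3C, 1N → 0 + 1 = +1
C4: 3C, 1F → 0 + 1 = +1
C5: 2C, 2Cl → 0 + 2 = +2
C6: 1C, 2H, 1Cl → 0 − 2 + 1 = -1
The highest value is +2.

+2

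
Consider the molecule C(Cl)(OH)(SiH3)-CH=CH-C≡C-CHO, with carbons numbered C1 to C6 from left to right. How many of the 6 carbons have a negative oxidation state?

2

Tallying each carbon's bonds:
C1: 1C, 1O, 1Cl, 1Si → 0 + 1 + 1 − 1 = +1
C2: 3C, 1H → 0 − 1 = -1
C3: 3C, 1H → 0 − 1 = -1
C4: 4C → 0 = 0
C5: 4C → 0 = 0
C6: 1C, 1H, 2O → 0 − 1 + 2 = +1
2 carbons (C2, C3) meet the condition.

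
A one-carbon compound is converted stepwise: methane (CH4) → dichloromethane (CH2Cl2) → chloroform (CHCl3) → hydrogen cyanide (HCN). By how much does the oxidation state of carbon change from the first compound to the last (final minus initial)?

Carbon oxidation states along the series — methane: -4, dichloromethane: 0, chloroform: +2, hydrogen cyanide: +2.
Net change = +2 − (-4) = +6.

+6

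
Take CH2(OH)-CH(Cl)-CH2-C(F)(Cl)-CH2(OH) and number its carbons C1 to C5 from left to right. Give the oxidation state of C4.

Count +1 for every bond to an atom more electronegative than carbon and −1 for every bond to one less electronegative; C–C bonds are 0.
C4 has one bond to C (0), one bond to C (0), one bond to F (+1), one bond to Cl (+1).
Oxidation state = 0 + 0 + 1 + 1 = +2.

+2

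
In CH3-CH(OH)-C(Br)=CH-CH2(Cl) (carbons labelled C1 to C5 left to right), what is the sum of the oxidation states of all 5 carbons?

-4

Assign +1 per bond to O/N/halogen, −1 per bond to H or an electropositive element, and 0 per bond to carbon. Tallying each carbon:
C1: 1C, 3H → 0 − 3 = -3
C2: 2C, 1H, 1O → 0 − 1 + 1 = 0
C3: 3C, 1Br → 0 + 1 = +1
C4: 3C, 1H → 0 − 1 = -1
C5: 1C, 2H, 1Cl → 0 − 2 + 1 = -1
Sum = -3 + 0 + 1 − 1 − 1 = -4.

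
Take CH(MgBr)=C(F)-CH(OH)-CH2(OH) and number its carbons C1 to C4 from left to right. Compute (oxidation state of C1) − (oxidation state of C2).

C1: 2C, 1H, 1Mg → 0 − 1 − 1 = -2
C2: 3C, 1F → 0 + 1 = +1
Difference: -2 − (+1) = -3.

-3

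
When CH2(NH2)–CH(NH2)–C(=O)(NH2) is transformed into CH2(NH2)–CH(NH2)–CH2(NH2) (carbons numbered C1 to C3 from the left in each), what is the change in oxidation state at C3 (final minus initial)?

Before: C3 has 1 bond to C, 2 bonds to O, 1 bond to N → oxidation state +3.
After: C3 has 1 bond to C, 2 bonds to H, 1 bond to N → oxidation state -1.
Δ = -1 − (+3) = -4, so this is a reduction at C3.

-4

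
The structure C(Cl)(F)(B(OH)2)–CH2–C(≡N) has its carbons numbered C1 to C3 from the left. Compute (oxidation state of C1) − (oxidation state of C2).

C1: 1C, 1F, 1Cl, 1B → 0 + 1 + 1 − 1 = +1
C2: 2C, 2H → 0 − 2 = -2
Difference: +1 − (-2) = +3.

+3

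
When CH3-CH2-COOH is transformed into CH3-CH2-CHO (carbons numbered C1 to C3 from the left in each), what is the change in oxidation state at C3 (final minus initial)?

Before: C3 has 1 bond to C, 3 bonds to O → oxidation state +3.
After: C3 has 1 bond to C, 1 bond to H, 2 bonds to O → oxidation state +1.
Δ = +1 − (+3) = -2, so this is a reduction at C3.

-2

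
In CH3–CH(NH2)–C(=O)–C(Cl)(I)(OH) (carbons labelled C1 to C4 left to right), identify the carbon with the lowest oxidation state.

C1

Tallying each carbon's bonds:
C1: 1C, 3H → 0 − 3 = -3
C2: 2C, 1H, 1N → 0 − 1 + 1 = 0
C3: 2C, 2O → 0 + 2 = +2
C4: 1C, 1O, 1Cl, 1I → 0 + 1 + 1 + 1 = +3
The most reduced carbon is C1 at -3.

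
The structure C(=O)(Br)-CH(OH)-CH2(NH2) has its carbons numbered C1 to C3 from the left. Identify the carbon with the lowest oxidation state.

Bonds to more-electronegative neighbours contribute +1 each, bonds to H or metals contribute −1 each, and C–C bonds contribute 0. Tallying each carbon:
C1: 1C, 2O, 1Br → 0 + 2 + 1 = +3
C2: 2C, 1H, 1O → 0 − 1 + 1 = 0
C3: 1C, 2H, 1N → 0 − 2 + 1 = -1
The most reduced carbon is C3 at -1.

C3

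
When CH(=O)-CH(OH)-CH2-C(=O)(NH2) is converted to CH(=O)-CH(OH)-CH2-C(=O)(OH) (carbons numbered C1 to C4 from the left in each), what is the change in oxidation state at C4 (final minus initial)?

0

Before: C4 has 1 bond to C, 2 bonds to O, 1 bond to N → oxidation state +3.
After: C4 has 1 bond to C, 3 bonds to O → oxidation state +3.
Δ = +3 − (+3) = 0, so no net redox change at C4.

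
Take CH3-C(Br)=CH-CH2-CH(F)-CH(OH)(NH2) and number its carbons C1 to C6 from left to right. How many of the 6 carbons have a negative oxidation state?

3

Tallying each carbon's bonds:
C1: 1C, 3H → 0 − 3 = -3
C2: 3C, 1Br → 0 + 1 = +1
C3: 3C, 1H → 0 − 1 = -1
C4: 2C, 2H → 0 − 2 = -2
C5: 2C, 1H, 1F → 0 − 1 + 1 = 0
C6: 1C, 1H, 1O, 1N → 0 − 1 + 1 + 1 = +1
3 carbons (C1, C3, C4) meet the condition.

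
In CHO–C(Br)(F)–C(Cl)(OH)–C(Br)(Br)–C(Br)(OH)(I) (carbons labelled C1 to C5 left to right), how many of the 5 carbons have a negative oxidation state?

Tallying each carbon's bonds:
C1: 1C, 1H, 2O → 0 − 1 + 2 = +1
C2: 2C, 1F, 1Br → 0 + 1 + 1 = +2
C3: 2C, 1O, 1Cl → 0 + 1 + 1 = +2
C4: 2C, 2Br → 0 + 2 = +2
C5: 1C, 1O, 1Br, 1I → 0 + 1 + 1 + 1 = +3
0 carbons meet the condition.

0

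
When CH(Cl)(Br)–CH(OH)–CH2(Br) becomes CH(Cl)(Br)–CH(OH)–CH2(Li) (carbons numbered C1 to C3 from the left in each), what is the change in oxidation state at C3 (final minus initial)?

-2

Before: C3 has 1 bond to C, 2 bonds to H, 1 bond to Br → oxidation state -1.
After: C3 has 1 bond to C, 2 bonds to H, 1 bond to Li → oxidation state -3.
Δ = -3 − (-1) = -2, so this is a reduction at C3.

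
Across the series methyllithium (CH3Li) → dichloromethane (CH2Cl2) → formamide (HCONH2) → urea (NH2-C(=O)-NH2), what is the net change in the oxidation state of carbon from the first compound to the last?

+8

Carbon oxidation states along the series — methyllithium: -4, dichloromethane: 0, formamide: +2, urea: +4.
Net change = +4 − (-4) = +8.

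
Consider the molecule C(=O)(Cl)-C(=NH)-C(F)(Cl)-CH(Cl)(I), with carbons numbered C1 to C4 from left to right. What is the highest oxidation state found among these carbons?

Bonds to more-electronegative neighbours contribute +1 each, bonds to H or metals contribute −1 each, and C–C bonds contribute 0. Tallying each carbon:
C1: 1C, 2O, 1Cl → 0 + 2 + 1 = +3
C2: 2C, 2N → 0 + 2 = +2
C3: 2C, 1F, 1Cl → 0 + 1 + 1 = +2
C4: 1C, 1H, 1Cl, 1I → 0 − 1 + 1 + 1 = +1
The highest value is +3.

+3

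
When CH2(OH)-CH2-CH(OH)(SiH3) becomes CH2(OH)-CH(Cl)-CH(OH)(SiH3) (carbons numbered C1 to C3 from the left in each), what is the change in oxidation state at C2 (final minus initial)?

Before: C2 has 2 bonds to C, 2 bonds to H → oxidation state -2.
After: C2 has 2 bonds to C, 1 bond to H, 1 bond to Cl → oxidation state 0.
Δ = 0 − (-2) = +2, so this is an oxidation at C2.

+2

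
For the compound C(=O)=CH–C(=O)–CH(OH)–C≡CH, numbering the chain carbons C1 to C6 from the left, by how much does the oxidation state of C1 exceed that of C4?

C1: 2C, 2O → 0 + 2 = +2
C4: 2C, 1H, 1O → 0 − 1 + 1 = 0
Difference: +2 − (0) = +2.

+2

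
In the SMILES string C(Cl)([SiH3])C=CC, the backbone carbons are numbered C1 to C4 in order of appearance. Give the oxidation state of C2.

C2 has one bond to C (0), a double bond to C (2×0 = 0), one bond to H (-1).
Oxidation state = 0 + 0 − 1 = -1.

-1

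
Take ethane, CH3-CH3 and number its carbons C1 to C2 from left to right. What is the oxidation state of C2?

-3

C2 has one bond to H (-1), one bond to H (-1), one bond to H (-1), one bond to C (0).
Oxidation state = -1 − 1 − 1 + 0 = -3.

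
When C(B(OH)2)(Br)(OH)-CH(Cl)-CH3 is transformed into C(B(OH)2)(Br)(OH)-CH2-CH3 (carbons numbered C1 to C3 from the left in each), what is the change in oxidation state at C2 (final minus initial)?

-2

Before: C2 has 2 bonds to C, 1 bond to H, 1 bond to Cl → oxidation state 0.
After: C2 has 2 bonds to C, 2 bonds to H → oxidation state -2.
Δ = -2 − (0) = -2, so this is a reduction at C2.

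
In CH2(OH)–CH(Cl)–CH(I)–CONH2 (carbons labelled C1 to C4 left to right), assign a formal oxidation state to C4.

C4 has one bond to C (0), one bond to N (+1), a double bond to O (2×+1 = +2).
Oxidation state = 0 + 1 + 2 = +3.

+3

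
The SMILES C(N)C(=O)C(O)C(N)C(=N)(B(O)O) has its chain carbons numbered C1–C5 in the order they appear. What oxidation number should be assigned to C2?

Each bond to a more electronegative atom (O, N, halogen) counts +1, each bond to a less electronegative atom (H, metal, B, Si) counts −1, and each C–C bond counts 0.
C2 has one bond to C (0), one bond to C (0), a double bond to O (2×+1 = +2).
Oxidation state = 0 + 0 + 2 = +2.

+2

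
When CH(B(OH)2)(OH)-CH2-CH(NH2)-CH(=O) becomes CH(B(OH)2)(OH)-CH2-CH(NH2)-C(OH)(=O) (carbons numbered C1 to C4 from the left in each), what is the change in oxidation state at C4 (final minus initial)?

Before: C4 has 1 bond to C, 1 bond to H, 2 bonds to O → oxidation state +1.
After: C4 has 1 bond to C, 3 bonds to O → oxidation state +3.
Δ = +3 − (+1) = +2, so this is an oxidation at C4.

+2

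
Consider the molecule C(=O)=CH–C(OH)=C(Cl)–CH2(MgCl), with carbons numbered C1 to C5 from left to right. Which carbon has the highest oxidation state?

Tallying each carbon's bonds:
C1: 2C, 2O → 0 + 2 = +2
C2: 3C, 1H → 0 − 1 = -1
C3: 3C, 1O → 0 + 1 = +1
C4: 3C, 1Cl → 0 + 1 = +1
C5: 1C, 2H, 1Mg → 0 − 2 − 1 = -3
The most oxidised carbon is C1 at +2.

C1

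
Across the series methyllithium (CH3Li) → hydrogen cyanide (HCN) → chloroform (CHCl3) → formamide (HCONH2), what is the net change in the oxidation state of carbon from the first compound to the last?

Carbon oxidation states along the series — methyllithium: -4, hydrogen cyanide: +2, chloroform: +2, formamide: +2.
Net change = +2 − (-4) = +6.

+6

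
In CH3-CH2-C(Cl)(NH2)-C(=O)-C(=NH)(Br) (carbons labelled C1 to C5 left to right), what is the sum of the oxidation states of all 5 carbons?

+2

Count +1 for every bond to an atom more electronegative than carbon and −1 for every bond to one less electronegative; C–C bonds are 0. Tallying each carbon:
C1: 1C, 3H → 0 − 3 = -3
C2: 2C, 2H → 0 − 2 = -2
C3: 2C, 1N, 1Cl → 0 + 1 + 1 = +2
C4: 2C, 2O → 0 + 2 = +2
C5: 1C, 2N, 1Br → 0 + 2 + 1 = +3
Sum = -3 − 2 + 2 + 2 + 3 = +2.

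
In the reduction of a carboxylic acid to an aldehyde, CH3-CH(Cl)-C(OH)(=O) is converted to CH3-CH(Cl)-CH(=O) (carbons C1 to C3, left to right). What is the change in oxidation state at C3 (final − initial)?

-2

Before: C3 has 1 bond to C, 3 bonds to O → oxidation state +3.
After: C3 has 1 bond to C, 1 bond to H, 2 bonds to O → oxidation state +1.
Δ = +1 − (+3) = -2, so this is a reduction at C3.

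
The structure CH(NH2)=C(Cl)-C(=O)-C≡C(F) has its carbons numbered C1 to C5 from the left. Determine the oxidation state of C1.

0

Each bond to a more electronegative atom (O, N, halogen) counts +1, each bond to a less electronegative atom (H, metal, B, Si) counts −1, and each C–C bond counts 0.
C1 has a double bond to C (2×0 = 0), one bond to H (-1), one bond to N (+1).
Oxidation state = 0 − 1 + 1 = 0.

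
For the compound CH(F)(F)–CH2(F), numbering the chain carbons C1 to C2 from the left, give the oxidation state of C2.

C2 has one bond to C (0), one bond to F (+1), one bond to H (-1), one bond to H (-1).
Oxidation state = 0 + 1 − 1 − 1 = -1.

-1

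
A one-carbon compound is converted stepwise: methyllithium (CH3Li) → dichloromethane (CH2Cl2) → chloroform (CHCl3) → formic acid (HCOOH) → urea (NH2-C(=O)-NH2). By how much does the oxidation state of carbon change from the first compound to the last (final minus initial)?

+8

Carbon oxidation states along the series — methyllithium: -4, dichloromethane: 0, chloroform: +2, formic acid: +2, urea: +4.
Net change = +4 − (-4) = +8.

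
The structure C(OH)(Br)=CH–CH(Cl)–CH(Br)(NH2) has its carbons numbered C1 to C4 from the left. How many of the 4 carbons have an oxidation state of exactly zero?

1

Count +1 for every bond to an atom more electronegative than carbon and −1 for every bond to one less electronegative; C–C bonds are 0. Tallying each carbon:
C1: 2C, 1O, 1Br → 0 + 1 + 1 = +2
C2: 3C, 1H → 0 − 1 = -1
C3: 2C, 1H, 1Cl → 0 − 1 + 1 = 0
C4: 1C, 1H, 1N, 1Br → 0 − 1 + 1 + 1 = +1
1 carbon (C3) meets the condition.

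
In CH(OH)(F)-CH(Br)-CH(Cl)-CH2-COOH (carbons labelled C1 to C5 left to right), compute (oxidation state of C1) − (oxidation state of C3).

C1: 1C, 1H, 1O, 1F → 0 − 1 + 1 + 1 = +1
C3: 2C, 1H, 1Cl → 0 − 1 + 1 = 0
Difference: +1 − (0) = +1.

+1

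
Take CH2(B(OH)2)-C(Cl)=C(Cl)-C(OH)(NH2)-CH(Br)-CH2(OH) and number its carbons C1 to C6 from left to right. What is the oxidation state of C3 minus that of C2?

C3: 3C, 1Cl → 0 + 1 = +1
C2: 3C, 1Cl → 0 + 1 = +1
Difference: +1 − (+1) = 0.

0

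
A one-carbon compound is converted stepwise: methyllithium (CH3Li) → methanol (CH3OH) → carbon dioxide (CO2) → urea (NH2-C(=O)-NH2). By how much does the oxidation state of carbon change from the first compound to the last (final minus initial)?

+8

Carbon oxidation states along the series — methyllithium: -4, methanol: -2, carbon dioxide: +4, urea: +4.
Net change = +4 − (-4) = +8.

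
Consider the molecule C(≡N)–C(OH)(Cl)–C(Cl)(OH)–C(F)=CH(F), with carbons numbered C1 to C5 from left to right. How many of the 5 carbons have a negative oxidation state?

Each bond to a more electronegative atom (O, N, halogen) counts +1, each bond to a less electronegative atom (H, metal, B, Si) counts −1, and each C–C bond counts 0. Tallying each carbon:
C1: 1C, 3N → 0 + 3 = +3
C2: 2C, 1O, 1Cl → 0 + 1 + 1 = +2
C3: 2C, 1O, 1Cl → 0 + 1 + 1 = +2
C4: 3C, 1F → 0 + 1 = +1
C5: 2C, 1H, 1F → 0 − 1 + 1 = 0
0 carbons meet the condition.

0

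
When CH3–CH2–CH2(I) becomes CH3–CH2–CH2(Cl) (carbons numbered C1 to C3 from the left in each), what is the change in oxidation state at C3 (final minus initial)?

Before: C3 has 1 bond to C, 2 bonds to H, 1 bond to I → oxidation state -1.
After: C3 has 1 bond to C, 2 bonds to H, 1 bond to Cl → oxidation state -1.
Δ = -1 − (-1) = 0, so no net redox change at C3.

0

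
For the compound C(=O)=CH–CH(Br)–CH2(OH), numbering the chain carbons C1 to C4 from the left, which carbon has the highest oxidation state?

Tallying each carbon's bonds:
C1: 2C, 2O → 0 + 2 = +2
C2: 3C, 1H → 0 − 1 = -1
C3: 2C, 1H, 1Br → 0 − 1 + 1 = 0
C4: 1C, 2H, 1O → 0 − 2 + 1 = -1
The most oxidised carbon is C1 at +2.

C1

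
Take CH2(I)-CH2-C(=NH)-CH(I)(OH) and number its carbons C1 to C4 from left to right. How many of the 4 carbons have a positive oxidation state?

2

Tallying each carbon's bonds:
C1: 1C, 2H, 1I → 0 − 2 + 1 = -1
C2: 2C, 2H → 0 − 2 = -2
C3: 2C, 2N → 0 + 2 = +2
C4: 1C, 1H, 1O, 1I → 0 − 1 + 1 + 1 = +1
2 carbons (C3, C4) meet the condition.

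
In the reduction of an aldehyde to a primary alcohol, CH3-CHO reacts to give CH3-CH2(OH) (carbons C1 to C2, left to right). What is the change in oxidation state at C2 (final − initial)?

-2

Before: C2 has 1 bond to C, 1 bond to H, 2 bonds to O → oxidation state +1.
After: C2 has 1 bond to C, 2 bonds to H, 1 bond to O → oxidation state -1.
Δ = -1 − (+1) = -2, so this is a reduction at C2.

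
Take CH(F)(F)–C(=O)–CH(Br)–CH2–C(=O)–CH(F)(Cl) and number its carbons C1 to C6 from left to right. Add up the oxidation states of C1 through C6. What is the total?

Bonds to more-electronegative neighbours contribute +1 each, bonds to H or metals contribute −1 each, and C–C bonds contribute 0. Tallying each carbon:
C1: 1C, 1H, 2F → 0 − 1 + 2 = +1
C2: 2C, 2O → 0 + 2 = +2
C3: 2C, 1H, 1Br → 0 − 1 + 1 = 0
C4: 2C, 2H → 0 − 2 = -2
C5: 2C, 2O → 0 + 2 = +2
C6: 1C, 1H, 1F, 1Cl → 0 − 1 + 1 + 1 = +1
Sum = +1 + 2 + 0 − 2 + 2 + 1 = +4.

+4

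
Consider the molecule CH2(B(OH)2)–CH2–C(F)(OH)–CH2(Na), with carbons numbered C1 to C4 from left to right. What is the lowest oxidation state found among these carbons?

Tallying each carbon's bonds:
C1: 1C, 2H, 1B → 0 − 2 − 1 = -3
C2: 2C, 2H → 0 − 2 = -2
C3: 2C, 1O, 1F → 0 + 1 + 1 = +2
C4: 1C, 2H, 1Na → 0 − 2 − 1 = -3
The lowest value is -3.

-3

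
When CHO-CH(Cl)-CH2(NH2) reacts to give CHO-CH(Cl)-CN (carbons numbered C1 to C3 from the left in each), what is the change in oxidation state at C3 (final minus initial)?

+4

Before: C3 has 1 bond to C, 2 bonds to H, 1 bond to N → oxidation state -1.
After: C3 has 1 bond to C, 3 bonds to N → oxidation state +3.
Δ = +3 − (-1) = +4, so this is an oxidation at C3.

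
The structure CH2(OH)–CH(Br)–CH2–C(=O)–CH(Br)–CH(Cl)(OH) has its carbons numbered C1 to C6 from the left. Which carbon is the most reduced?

Each bond to a more electronegative atom (O, N, halogen) counts +1, each bond to a less electronegative atom (H, metal, B, Si) counts −1, and each C–C bond counts 0. Tallying each carbon:
C1: 1C, 2H, 1O → 0 − 2 + 1 = -1
C2: 2C, 1H, 1Br → 0 − 1 + 1 = 0
C3: 2C, 2H → 0 − 2 = -2
C4: 2C, 2O → 0 + 2 = +2
C5: 2C, 1H, 1Br → 0 − 1 + 1 = 0
C6: 1C, 1H, 1O, 1Cl → 0 − 1 + 1 + 1 = +1
The most reduced carbon is C3 at -2.

C3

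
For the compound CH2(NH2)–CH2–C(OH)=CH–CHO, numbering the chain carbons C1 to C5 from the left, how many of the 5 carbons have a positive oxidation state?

2

Tallying each carbon's bonds:
C1: 1C, 2H, 1N → 0 − 2 + 1 = -1
C2: 2C, 2H → 0 − 2 = -2
C3: 3C, 1O → 0 + 1 = +1
C4: 3C, 1H → 0 − 1 = -1
C5: 1C, 1H, 2O → 0 − 1 + 2 = +1
2 carbons (C3, C5) meet the condition.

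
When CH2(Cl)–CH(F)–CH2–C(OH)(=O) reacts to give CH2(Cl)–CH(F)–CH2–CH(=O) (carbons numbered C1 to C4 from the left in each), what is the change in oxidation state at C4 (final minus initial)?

Before: C4 has 1 bond to C, 3 bonds to O → oxidation state +3.
After: C4 has 1 bond to C, 1 bond to H, 2 bonds to O → oxidation state +1.
Δ = +1 − (+3) = -2, so this is a reduction at C4.

-2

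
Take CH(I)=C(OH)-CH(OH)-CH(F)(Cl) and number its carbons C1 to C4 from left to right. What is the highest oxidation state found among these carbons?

Count +1 for every bond to an atom more electronegative than carbon and −1 for every bond to one less electronegative; C–C bonds are 0. Tallying each carbon:
C1: 2C, 1H, 1I → 0 − 1 + 1 = 0
C2: 3C, 1O → 0 + 1 = +1
C3: 2C, 1H, 1O → 0 − 1 + 1 = 0
C4: 1C, 1H, 1F, 1Cl → 0 − 1 + 1 + 1 = +1
The highest value is +1.

+1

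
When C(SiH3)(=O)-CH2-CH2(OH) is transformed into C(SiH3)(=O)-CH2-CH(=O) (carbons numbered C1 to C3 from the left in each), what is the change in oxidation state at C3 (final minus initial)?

Before: C3 has 1 bond to C, 2 bonds to H, 1 bond to O → oxidation state -1.
After: C3 has 1 bond to C, 1 bond to H, 2 bonds to O → oxidation state +1.
Δ = +1 − (-1) = +2, so this is an oxidation at C3.

+2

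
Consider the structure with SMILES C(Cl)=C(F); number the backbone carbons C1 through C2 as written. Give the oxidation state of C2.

0

C2 has a double bond to C (2×0 = 0), one bond to F (+1), one bond to H (-1).
Oxidation state = 0 + 1 − 1 = 0.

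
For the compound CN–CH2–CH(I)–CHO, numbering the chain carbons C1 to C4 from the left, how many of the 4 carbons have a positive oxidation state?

2

Bonds to more-electronegative neighbours contribute +1 each, bonds to H or metals contribute −1 each, and C–C bonds contribute 0. Tallying each carbon:
C1: 1C, 3N → 0 + 3 = +3
C2: 2C, 2H → 0 − 2 = -2
C3: 2C, 1H, 1I → 0 − 1 + 1 = 0
C4: 1C, 1H, 2O → 0 − 1 + 2 = +1
2 carbons (C1, C4) meet the condition.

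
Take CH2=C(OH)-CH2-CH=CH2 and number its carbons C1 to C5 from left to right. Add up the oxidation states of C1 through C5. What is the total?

-6

Count +1 for every bond to an atom more electronegative than carbon and −1 for every bond to one less electronegative; C–C bonds are 0. Tallying each carbon:
C1: 2C, 2H → 0 − 2 = -2
C2: 3C, 1O → 0 + 1 = +1
C3: 2C, 2H → 0 − 2 = -2
C4: 3C, 1H → 0 − 1 = -1
C5: 2C, 2H → 0 − 2 = -2
Sum = -2 + 1 − 2 − 1 − 2 = -6.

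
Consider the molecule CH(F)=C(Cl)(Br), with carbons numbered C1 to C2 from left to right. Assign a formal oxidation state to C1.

C1 has a double bond to C (2×0 = 0), one bond to F (+1), one bond to H (-1).
Oxidation state = 0 + 1 − 1 = 0.

0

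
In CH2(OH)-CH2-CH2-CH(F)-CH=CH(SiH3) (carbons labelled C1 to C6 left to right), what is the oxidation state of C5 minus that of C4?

C5: 3C, 1H → 0 − 1 = -1
C4: 2C, 1H, 1F → 0 − 1 + 1 = 0
Difference: -1 − (0) = -1.

-1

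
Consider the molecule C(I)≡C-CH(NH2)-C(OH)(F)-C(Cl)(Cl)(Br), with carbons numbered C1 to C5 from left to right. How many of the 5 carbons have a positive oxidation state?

3

Each bond to a more electronegative atom (O, N, halogen) counts +1, each bond to a less electronegative atom (H, metal, B, Si) counts −1, and each C–C bond counts 0. Tallying each carbon:
C1: 3C, 1I → 0 + 1 = +1
C2: 4C → 0 = 0
C3: 2C, 1H, 1N → 0 − 1 + 1 = 0
C4: 2C, 1O, 1F → 0 + 1 + 1 = +2
C5: 1C, 2Cl, 1Br → 0 + 2 + 1 = +3
3 carbons (C1, C4, C5) meet the condition.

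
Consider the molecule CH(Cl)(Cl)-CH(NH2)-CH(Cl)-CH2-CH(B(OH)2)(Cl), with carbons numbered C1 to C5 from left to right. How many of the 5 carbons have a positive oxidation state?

Tallying each carbon's bonds:
C1: 1C, 1H, 2Cl → 0 − 1 + 2 = +1
C2: 2C, 1H, 1N → 0 − 1 + 1 = 0
C3: 2C, 1H, 1Cl → 0 − 1 + 1 = 0
C4: 2C, 2H → 0 − 2 = -2
C5: 1C, 1H, 1Cl, 1B → 0 − 1 + 1 − 1 = -1
1 carbon (C1) meets the condition.

1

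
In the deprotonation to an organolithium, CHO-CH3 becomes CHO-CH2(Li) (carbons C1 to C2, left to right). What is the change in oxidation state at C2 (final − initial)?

0

Before: C2 has 1 bond to C, 3 bonds to H → oxidation state -3.
After: C2 has 1 bond to C, 2 bonds to H, 1 bond to Li → oxidation state -3.
Δ = -3 − (-3) = 0, so no net redox change at C2.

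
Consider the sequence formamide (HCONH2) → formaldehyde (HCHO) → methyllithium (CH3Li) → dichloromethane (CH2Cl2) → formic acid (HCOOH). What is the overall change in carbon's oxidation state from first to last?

0

Carbon oxidation states along the series — formamide: +2, formaldehyde: 0, methyllithium: -4, dichloromethane: 0, formic acid: +2.
Net change = +2 − (+2) = 0.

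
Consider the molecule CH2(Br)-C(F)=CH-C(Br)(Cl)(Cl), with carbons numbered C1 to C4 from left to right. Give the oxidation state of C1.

-1

Count +1 for every bond to an atom more electronegative than carbon and −1 for every bond to one less electronegative; C–C bonds are 0.
C1 has one bond to C (0), one bond to H (-1), one bond to H (-1), one bond to Br (+1).
Oxidation state = 0 − 1 − 1 + 1 = -1.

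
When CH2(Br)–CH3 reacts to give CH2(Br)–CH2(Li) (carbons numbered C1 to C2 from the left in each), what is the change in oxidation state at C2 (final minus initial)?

Before: C2 has 1 bond to C, 3 bonds to H → oxidation state -3.
After: C2 has 1 bond to C, 2 bonds to H, 1 bond to Li → oxidation state -3.
Δ = -3 − (-3) = 0, so no net redox change at C2.

0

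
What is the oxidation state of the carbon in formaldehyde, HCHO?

The carbon has one bond to H (-1), one bond to H (-1), a double bond to O (2×+1 = +2).
Oxidation state = -1 − 1 + 2 = 0.

0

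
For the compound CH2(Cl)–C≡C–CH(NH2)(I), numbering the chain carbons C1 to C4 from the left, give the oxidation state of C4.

C4 has one bond to C (0), one bond to H (-1), one bond to N (+1), one bond to I (+1).
Oxidation state = 0 − 1 + 1 + 1 = +1.

+1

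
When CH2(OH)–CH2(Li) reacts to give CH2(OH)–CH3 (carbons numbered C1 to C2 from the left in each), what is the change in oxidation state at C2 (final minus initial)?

0

Before: C2 has 1 bond to C, 2 bonds to H, 1 bond to Li → oxidation state -3.
After: C2 has 1 bond to C, 3 bonds to H → oxidation state -3.
Δ = -3 − (-3) = 0, so no net redox change at C2.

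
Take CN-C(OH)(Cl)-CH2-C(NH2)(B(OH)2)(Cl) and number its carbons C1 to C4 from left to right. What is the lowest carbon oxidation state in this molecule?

-2

Tallying each carbon's bonds:
C1: 1C, 3N → 0 + 3 = +3
C2: 2C, 1O, 1Cl → 0 + 1 + 1 = +2
C3: 2C, 2H → 0 − 2 = -2
C4: 1C, 1N, 1Cl, 1B → 0 + 1 + 1 − 1 = +1
The lowest value is -2.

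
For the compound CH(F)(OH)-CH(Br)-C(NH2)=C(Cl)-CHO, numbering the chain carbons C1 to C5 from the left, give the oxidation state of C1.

C1 has one bond to C (0), one bond to F (+1), one bond to H (-1), one bond to O (+1).
Oxidation state = 0 + 1 − 1 + 1 = +1.

+1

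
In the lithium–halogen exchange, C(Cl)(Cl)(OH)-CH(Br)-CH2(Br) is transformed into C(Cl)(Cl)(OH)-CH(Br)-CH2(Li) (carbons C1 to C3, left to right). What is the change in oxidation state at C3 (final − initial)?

Before: C3 has 1 bond to C, 2 bonds to H, 1 bond to Br → oxidation state -1.
After: C3 has 1 bond to C, 2 bonds to H, 1 bond to Li → oxidation state -3.
Δ = -3 − (-1) = -2, so this is a reduction at C3.

-2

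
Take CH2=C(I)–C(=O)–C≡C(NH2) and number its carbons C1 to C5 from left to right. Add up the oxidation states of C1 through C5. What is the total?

Bonds to more-electronegative neighbours contribute +1 each, bonds to H or metals contribute −1 each, and C–C bonds contribute 0. Tallying each carbon:
C1: 2C, 2H → 0 − 2 = -2
C2: 3C, 1I → 0 + 1 = +1
C3: 2C, 2O → 0 + 2 = +2
C4: 4C → 0 = 0
C5: 3C, 1N → 0 + 1 = +1
Sum = -2 + 1 + 2 + 0 + 1 = +2.

+2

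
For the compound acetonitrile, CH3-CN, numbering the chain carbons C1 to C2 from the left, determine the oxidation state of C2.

Each bond to a more electronegative atom (O, N, halogen) counts +1, each bond to a less electronegative atom (H, metal, B, Si) counts −1, and each C–C bond counts 0.
C2 has a triple bond to N (3×+1 = +3), one bond to C (0).
Oxidation state = +3 + 0 = +3.

+3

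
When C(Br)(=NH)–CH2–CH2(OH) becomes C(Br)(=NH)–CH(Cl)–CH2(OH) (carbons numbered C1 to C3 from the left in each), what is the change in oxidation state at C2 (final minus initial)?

+2

Before: C2 has 2 bonds to C, 2 bonds to H → oxidation state -2.
After: C2 has 2 bonds to C, 1 bond to H, 1 bond to Cl → oxidation state 0.
Δ = 0 − (-2) = +2, so this is an oxidation at C2.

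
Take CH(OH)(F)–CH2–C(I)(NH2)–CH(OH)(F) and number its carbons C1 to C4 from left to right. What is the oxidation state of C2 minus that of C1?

C2: 2C, 2H → 0 − 2 = -2
C1: 1C, 1H, 1O, 1F → 0 − 1 + 1 + 1 = +1
Difference: -2 − (+1) = -3.

-3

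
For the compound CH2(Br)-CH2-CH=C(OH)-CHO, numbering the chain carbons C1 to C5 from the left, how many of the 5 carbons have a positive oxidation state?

2

Tallying each carbon's bonds:
C1: 1C, 2H, 1Br → 0 − 2 + 1 = -1
C2: 2C, 2H → 0 − 2 = -2
C3: 3C, 1H → 0 − 1 = -1
C4: 3C, 1O → 0 + 1 = +1
C5: 1C, 1H, 2O → 0 − 1 + 2 = +1
2 carbons (C4, C5) meet the condition.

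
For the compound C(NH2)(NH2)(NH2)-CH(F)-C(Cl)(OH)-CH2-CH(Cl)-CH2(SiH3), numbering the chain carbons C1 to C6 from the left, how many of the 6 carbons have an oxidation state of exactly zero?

Count +1 for every bond to an atom more electronegative than carbon and −1 for every bond to one less electronegative; C–C bonds are 0. Tallying each carbon:
C1: 1C, 3N → 0 + 3 = +3
C2: 2C, 1H, 1F → 0 − 1 + 1 = 0
C3: 2C, 1O, 1Cl → 0 + 1 + 1 = +2
C4: 2C, 2H → 0 − 2 = -2
C5: 2C, 1H, 1Cl → 0 − 1 + 1 = 0
C6: 1C, 2H, 1Si → 0 − 2 − 1 = -3
2 carbons (C2, C5) meet the condition.

2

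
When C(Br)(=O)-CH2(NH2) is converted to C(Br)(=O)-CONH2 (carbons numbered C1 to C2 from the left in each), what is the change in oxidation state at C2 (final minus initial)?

Before: C2 has 1 bond to C, 2 bonds to H, 1 bond to N → oxidation state -1.
After: C2 has 1 bond to C, 2 bonds to O, 1 bond to N → oxidation state +3.
Δ = +3 − (-1) = +4, so this is an oxidation at C2.

+4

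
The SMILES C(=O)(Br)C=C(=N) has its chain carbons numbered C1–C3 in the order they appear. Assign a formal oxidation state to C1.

C1 has one bond to C (0), a double bond to O (2×+1 = +2), one bond to Br (+1).
Oxidation state = 0 + 2 + 1 = +3.

+3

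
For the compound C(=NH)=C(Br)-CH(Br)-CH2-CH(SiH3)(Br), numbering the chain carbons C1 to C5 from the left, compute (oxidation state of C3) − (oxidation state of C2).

C3: 2C, 1H, 1Br → 0 − 1 + 1 = 0
C2: 3C, 1Br → 0 + 1 = +1
Difference: 0 − (+1) = -1.

-1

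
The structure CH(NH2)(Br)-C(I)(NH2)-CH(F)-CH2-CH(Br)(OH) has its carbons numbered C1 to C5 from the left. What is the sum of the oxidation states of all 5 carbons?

+2

Tallying each carbon's bonds:
C1: 1C, 1H, 1N, 1Br → 0 − 1 + 1 + 1 = +1
C2: 2C, 1N, 1I → 0 + 1 + 1 = +2
C3: 2C, 1H, 1F → 0 − 1 + 1 = 0
C4: 2C, 2H → 0 − 2 = -2
C5: 1C, 1H, 1O, 1Br → 0 − 1 + 1 + 1 = +1
Sum = +1 + 2 + 0 − 2 + 1 = +2.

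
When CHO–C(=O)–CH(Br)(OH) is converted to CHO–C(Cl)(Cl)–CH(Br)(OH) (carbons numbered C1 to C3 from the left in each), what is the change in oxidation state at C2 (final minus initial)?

Before: C2 has 2 bonds to C, 2 bonds to O → oxidation state +2.
After: C2 has 2 bonds to C, 2 bonds to Cl → oxidation state +2.
Δ = +2 − (+2) = 0, so no net redox change at C2.

0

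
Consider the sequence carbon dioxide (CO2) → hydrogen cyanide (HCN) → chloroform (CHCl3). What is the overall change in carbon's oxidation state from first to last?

Carbon oxidation states along the series — carbon dioxide: +4, hydrogen cyanide: +2, chloroform: +2.
Net change = +2 − (+4) = -2.

-2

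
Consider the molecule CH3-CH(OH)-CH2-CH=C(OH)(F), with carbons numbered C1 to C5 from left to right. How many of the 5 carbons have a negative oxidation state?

Each bond to a more electronegative atom (O, N, halogen) counts +1, each bond to a less electronegative atom (H, metal, B, Si) counts −1, and each C–C bond counts 0. Tallying each carbon:
C1: 1C, 3H → 0 − 3 = -3
C2: 2C, 1H, 1O → 0 − 1 + 1 = 0
C3: 2C, 2H → 0 − 2 = -2
C4: 3C, 1H → 0 − 1 = -1
C5: 2C, 1O, 1F → 0 + 1 + 1 = +2
3 carbons (C1, C3, C4) meet the condition.

3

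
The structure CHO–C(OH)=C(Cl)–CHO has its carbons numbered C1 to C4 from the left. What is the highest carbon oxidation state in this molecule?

+1

Tallying each carbon's bonds:
C1: 1C, 1H, 2O → 0 − 1 + 2 = +1
C2: 3C, 1O → 0 + 1 = +1
C3: 3C, 1Cl → 0 + 1 = +1
C4: 1C, 1H, 2O → 0 − 1 + 2 = +1
The highest value is +1.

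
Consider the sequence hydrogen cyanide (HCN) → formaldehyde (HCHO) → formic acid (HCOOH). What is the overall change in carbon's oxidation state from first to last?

0

Carbon oxidation states along the series — hydrogen cyanide: +2, formaldehyde: 0, formic acid: +2.
Net change = +2 − (+2) = 0.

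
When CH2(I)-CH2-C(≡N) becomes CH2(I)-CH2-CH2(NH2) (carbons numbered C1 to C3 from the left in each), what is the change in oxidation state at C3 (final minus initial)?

Before: C3 has 1 bond to C, 3 bonds to N → oxidation state +3.
After: C3 has 1 bond to C, 2 bonds to H, 1 bond to N → oxidation state -1.
Δ = -1 − (+3) = -4, so this is a reduction at C3.

-4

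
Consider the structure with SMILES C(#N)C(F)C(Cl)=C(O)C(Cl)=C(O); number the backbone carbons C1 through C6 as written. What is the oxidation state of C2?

Each bond to a more electronegative atom (O, N, halogen) counts +1, each bond to a less electronegative atom (H, metal, B, Si) counts −1, and each C–C bond counts 0.
C2 has one bond to C (0), one bond to C (0), one bond to F (+1), one bond to H (-1).
Oxidation state = 0 + 0 + 1 − 1 = 0.

0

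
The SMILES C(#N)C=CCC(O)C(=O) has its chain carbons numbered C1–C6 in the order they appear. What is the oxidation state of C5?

Assign +1 per bond to O/N/halogen, −1 per bond to H or an electropositive element, and 0 per bond to carbon.
C5 has one bond to C (0), one bond to C (0), one bond to H (-1), one bond to O (+1).
Oxidation state = 0 + 0 − 1 + 1 = 0.

0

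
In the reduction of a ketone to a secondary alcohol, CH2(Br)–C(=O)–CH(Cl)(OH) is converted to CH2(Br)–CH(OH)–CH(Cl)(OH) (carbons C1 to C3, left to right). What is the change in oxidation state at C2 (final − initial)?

Before: C2 has 2 bonds to C, 2 bonds to O → oxidation state +2.
After: C2 has 2 bonds to C, 1 bond to H, 1 bond to O → oxidation state 0.
Δ = 0 − (+2) = -2, so this is a reduction at C2.

-2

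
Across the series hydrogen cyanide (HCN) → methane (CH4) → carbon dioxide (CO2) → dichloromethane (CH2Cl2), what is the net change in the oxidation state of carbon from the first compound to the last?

Carbon oxidation states along the series — hydrogen cyanide: +2, methane: -4, carbon dioxide: +4, dichloromethane: 0.
Net change = 0 − (+2) = -2.

-2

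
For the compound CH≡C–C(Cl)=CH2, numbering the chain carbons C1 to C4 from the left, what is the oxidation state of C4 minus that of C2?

-2

C4: 2C, 2H → 0 − 2 = -2
C2: 4C → 0 = 0
Difference: -2 − (0) = -2.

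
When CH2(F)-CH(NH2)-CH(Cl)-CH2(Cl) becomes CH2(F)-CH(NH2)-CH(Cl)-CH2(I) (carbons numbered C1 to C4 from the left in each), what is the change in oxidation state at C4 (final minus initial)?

0

Before: C4 has 1 bond to C, 2 bonds to H, 1 bond to Cl → oxidation state -1.
After: C4 has 1 bond to C, 2 bonds to H, 1 bond to I → oxidation state -1.
Δ = -1 − (-1) = 0, so no net redox change at C4.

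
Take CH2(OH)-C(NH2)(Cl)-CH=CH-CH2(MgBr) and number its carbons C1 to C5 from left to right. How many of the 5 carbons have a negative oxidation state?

4

Count +1 for every bond to an atom more electronegative than carbon and −1 for every bond to one less electronegative; C–C bonds are 0. Tallying each carbon:
C1: 1C, 2H, 1O → 0 − 2 + 1 = -1
C2: 2C, 1N, 1Cl → 0 + 1 + 1 = +2
C3: 3C, 1H → 0 − 1 = -1
C4: 3C, 1H → 0 − 1 = -1
C5: 1C, 2H, 1Mg → 0 − 2 − 1 = -3
4 carbons (C1, C3, C4, C5) meet the condition.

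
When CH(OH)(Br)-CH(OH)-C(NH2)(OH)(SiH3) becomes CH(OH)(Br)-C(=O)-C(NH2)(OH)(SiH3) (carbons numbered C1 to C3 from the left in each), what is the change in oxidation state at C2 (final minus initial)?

+2

Before: C2 has 2 bonds to C, 1 bond to H, 1 bond to O → oxidation state 0.
After: C2 has 2 bonds to C, 2 bonds to O → oxidation state +2.
Δ = +2 − (0) = +2, so this is an oxidation at C2.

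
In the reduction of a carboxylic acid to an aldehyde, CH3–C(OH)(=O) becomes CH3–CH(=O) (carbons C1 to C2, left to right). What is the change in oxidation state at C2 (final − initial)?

-2

Before: C2 has 1 bond to C, 3 bonds to O → oxidation state +3.
After: C2 has 1 bond to C, 1 bond to H, 2 bonds to O → oxidation state +1.
Δ = +1 − (+3) = -2, so this is a reduction at C2.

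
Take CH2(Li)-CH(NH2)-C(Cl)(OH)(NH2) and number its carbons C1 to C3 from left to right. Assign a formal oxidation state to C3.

Each bond to a more electronegative atom (O, N, halogen) counts +1, each bond to a less electronegative atom (H, metal, B, Si) counts −1, and each C–C bond counts 0.
C3 has one bond to C (0), one bond to Cl (+1), one bond to O (+1), one bond to N (+1).
Oxidation state = 0 + 1 + 1 + 1 = +3.

+3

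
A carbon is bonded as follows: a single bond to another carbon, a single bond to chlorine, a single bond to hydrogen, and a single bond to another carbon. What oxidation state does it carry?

0

Each bond to a more electronegative atom (O, N, halogen) counts +1, each bond to a less electronegative atom (H, metal, B, Si) counts −1, and each C–C bond counts 0.
The carbon has one bond to C (0), one bond to C (0), one bond to H (-1), one bond to Cl (+1).
Oxidation state = 0 + 0 − 1 + 1 = 0.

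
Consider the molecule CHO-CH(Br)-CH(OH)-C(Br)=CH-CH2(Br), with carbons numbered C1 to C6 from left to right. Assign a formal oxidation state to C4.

+1

Each bond to a more electronegative atom (O, N, halogen) counts +1, each bond to a less electronegative atom (H, metal, B, Si) counts −1, and each C–C bond counts 0.
C4 has one bond to C (0), a double bond to C (2×0 = 0), one bond to Br (+1).
Oxidation state = 0 + 0 + 1 = +1.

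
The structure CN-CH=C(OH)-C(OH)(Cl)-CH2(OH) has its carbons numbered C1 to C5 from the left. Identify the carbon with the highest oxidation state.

Tallying each carbon's bonds:
C1: 1C, 3N → 0 + 3 = +3
C2: 3C, 1H → 0 − 1 = -1
C3: 3C, 1O → 0 + 1 = +1
C4: 2C, 1O, 1Cl → 0 + 1 + 1 = +2
C5: 1C, 2H, 1O → 0 − 2 + 1 = -1
The most oxidised carbon is C1 at +3.

C1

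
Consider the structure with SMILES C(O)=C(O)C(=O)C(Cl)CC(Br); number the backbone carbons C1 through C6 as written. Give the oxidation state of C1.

Count +1 for every bond to an atom more electronegative than carbon and −1 for every bond to one less electronegative; C–C bonds are 0.
C1 has a double bond to C (2×0 = 0), one bond to H (-1), one bond to O (+1).
Oxidation state = 0 − 1 + 1 = 0.

0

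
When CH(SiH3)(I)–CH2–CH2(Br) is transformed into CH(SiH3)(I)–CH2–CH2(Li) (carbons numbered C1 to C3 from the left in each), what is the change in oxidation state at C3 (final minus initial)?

-2

Before: C3 has 1 bond to C, 2 bonds to H, 1 bond to Br → oxidation state -1.
After: C3 has 1 bond to C, 2 bonds to H, 1 bond to Li → oxidation state -3.
Δ = -3 − (-1) = -2, so this is a reduction at C3.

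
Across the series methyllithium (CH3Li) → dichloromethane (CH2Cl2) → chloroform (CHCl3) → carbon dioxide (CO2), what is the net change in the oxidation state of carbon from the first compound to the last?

Carbon oxidation states along the series — methyllithium: -4, dichloromethane: 0, chloroform: +2, carbon dioxide: +4.
Net change = +4 − (-4) = +8.

+8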